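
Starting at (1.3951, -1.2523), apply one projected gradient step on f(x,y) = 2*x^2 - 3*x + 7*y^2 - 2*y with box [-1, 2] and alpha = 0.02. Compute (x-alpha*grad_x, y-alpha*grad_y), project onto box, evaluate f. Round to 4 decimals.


Step 1: Compute gradient at (1.3951, -1.2523).
grad_x = 2*2*1.3951 - 3 = 2.5804
grad_y = 2*7*-1.2523 - 2 = -19.5322
Step 2: Gradient step.
x_raw = 1.3951 - 0.02*2.5804 = 1.3435
y_raw = -1.2523 - 0.02*-19.5322 = -0.8617
Step 3: Project onto [-1, 2].
x_proj = clip(1.3435) = 1.3435
y_proj = clip(-0.8617) = -0.8617
Step 4: Evaluate f.
f(1.3435, -0.8617) = 6.4999


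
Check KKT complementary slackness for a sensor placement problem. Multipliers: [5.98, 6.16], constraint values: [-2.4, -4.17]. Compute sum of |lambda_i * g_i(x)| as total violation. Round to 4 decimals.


KKT complementary slackness check:
lambda_1 * g_1 = 5.98 * -2.4 = -14.352
lambda_2 * g_2 = 6.16 * -4.17 = -25.6872
Total violation = 14.352 + 25.6872 = 40.0392


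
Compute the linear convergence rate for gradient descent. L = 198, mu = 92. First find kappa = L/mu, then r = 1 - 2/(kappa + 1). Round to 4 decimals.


Step 1: Compute the condition number.
kappa = L/mu = 198/92 = 2.1522
Step 2: Compute the convergence rate.
r = 1 - 2/(kappa + 1) = 1 - 2*mu/(L + mu) = (L - mu)/(L + mu) = 106/290 = 0.3655


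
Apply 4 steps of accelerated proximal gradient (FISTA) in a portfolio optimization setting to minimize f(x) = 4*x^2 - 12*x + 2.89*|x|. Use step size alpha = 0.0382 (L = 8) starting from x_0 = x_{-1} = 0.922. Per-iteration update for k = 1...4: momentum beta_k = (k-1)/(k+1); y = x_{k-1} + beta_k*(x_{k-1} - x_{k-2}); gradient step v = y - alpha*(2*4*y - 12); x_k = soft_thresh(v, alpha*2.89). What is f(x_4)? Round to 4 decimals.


FISTA on f(x) = 4*x^2 - 12*x + 2.89*|x|
L = 8, alpha = 0.0382
Iteration 1: beta = 0.0, y = 0.922 + 0.0*(0.922 - 0.922) = 0.922
  grad(y) = -4.624, v = y - alpha*grad = 1.0986
  prox(v) = soft_thresh(1.0986, 0.1104) = 0.9882
Iteration 2: beta = 0.3333, y = 0.9882 + 0.3333*(0.9882 - 0.922) = 1.0103
  grad(y) = -3.9175, v = y - alpha*grad = 1.16
  prox(v) = soft_thresh(1.16, 0.1104) = 1.0496
Iteration 3: beta = 0.5, y = 1.0496 + 0.5*(1.0496 - 0.9882) = 1.0802
  grad(y) = -3.3582, v = y - alpha*grad = 1.2085
  prox(v) = soft_thresh(1.2085, 0.1104) = 1.0981
Iteration 4: beta = 0.6, y = 1.0981 + 0.6*(1.0981 - 1.0496) = 1.1272
  grad(y) = -2.9821, v = y - alpha*grad = 1.2412
  prox(v) = soft_thresh(1.2412, 0.1104) = 1.1308
f(x_4) = 4*1.1308^2 - 12*1.1308 + 2.89*|1.1308| = -5.1868


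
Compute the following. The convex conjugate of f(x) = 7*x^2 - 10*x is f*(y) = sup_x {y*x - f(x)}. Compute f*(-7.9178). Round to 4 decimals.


f*(y) = sup_x {y*x - a*x^2 - b*x} = sup_x {(y-b)*x - a*x^2}
FOC: (y - b) - 2a*x = 0 => x* = (y - b)/(2a)
x* = (-7.9178 + 10)/(2*7) = 0.1487
f*(-7.9178) = (y-b)^2/(4a) = (-7.9178 + 10)^2/(4*7)
= 4.3356/28 = 0.1548


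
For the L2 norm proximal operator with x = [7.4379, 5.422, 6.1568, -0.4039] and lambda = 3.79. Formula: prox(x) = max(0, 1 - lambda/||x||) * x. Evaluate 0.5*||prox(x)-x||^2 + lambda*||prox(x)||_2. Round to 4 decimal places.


Step 1: Compute ||x||.
||x|| = 11.0811
Step 2: Compute scaling factor.
scale = max(0, 1 - 3.79/11.0811) = 0.658
Step 3: prox(x) = [4.894, 3.5675, 4.051, -0.2658]
||prox(x)|| = 7.2911
Step 4: Proximal objective.
0.5*||prox-x||^2 = 7.1821
lambda*||prox|| = 27.6333
Total = 34.8151


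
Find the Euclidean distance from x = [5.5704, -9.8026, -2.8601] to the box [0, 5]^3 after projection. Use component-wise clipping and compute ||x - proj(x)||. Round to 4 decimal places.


Project each component onto [0, 5].
clip(5.5704) = 5.0, clip(-9.8026) = 0.0, clip(-2.8601) = 0.0
Projection = [5.0, 0.0, 0.0]
Squared diffs: [0.3254, 96.091, 8.1802]
Distance = sqrt(104.5966) = 10.2272


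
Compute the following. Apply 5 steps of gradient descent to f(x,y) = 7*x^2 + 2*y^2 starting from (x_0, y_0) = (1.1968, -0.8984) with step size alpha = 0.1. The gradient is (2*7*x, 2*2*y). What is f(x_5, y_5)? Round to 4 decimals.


Gradient descent on f(x,y) = 7*x^2 + 2*y^2.
Starting point: (1.1968, -0.8984), alpha = 0.1
Step 1: grad_x = 2*7*1.1968 = 16.7552, grad_y = 2*2*-0.8984 = -3.5936
  x_1 = 1.1968 - 0.1*16.7552 = -0.4787
  y_1 = -0.8984 - 0.1*-3.5936 = -0.539
Step 2: grad_x = 2*7*-0.4787 = -6.7021, grad_y = 2*2*-0.539 = -2.1562
  x_2 = -0.4787 - 0.1*-6.7021 = 0.1915
  y_2 = -0.539 - 0.1*-2.1562 = -0.3234
Step 3: grad_x = 2*7*0.1915 = 2.6808, grad_y = 2*2*-0.3234 = -1.2937
  x_3 = 0.1915 - 0.1*2.6808 = -0.0766
  y_3 = -0.3234 - 0.1*-1.2937 = -0.1941
Step 4: grad_x = 2*7*-0.0766 = -1.0723, grad_y = 2*2*-0.1941 = -0.7762
  x_4 = -0.0766 - 0.1*-1.0723 = 0.0306
  y_4 = -0.1941 - 0.1*-0.7762 = -0.1164
Step 5: grad_x = 2*7*0.0306 = 0.4289, grad_y = 2*2*-0.1164 = -0.4657
  x_5 = 0.0306 - 0.1*0.4289 = -0.0123
  y_5 = -0.1164 - 0.1*-0.4657 = -0.0699
f(-0.0123, -0.0699) = 7*(-0.0123)^2 + 2*(-0.0699)^2 = 0.0108


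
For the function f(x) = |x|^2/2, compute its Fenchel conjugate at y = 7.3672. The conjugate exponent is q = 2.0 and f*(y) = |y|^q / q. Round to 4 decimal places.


The conjugate exponent q satisfies 1/p + 1/q = 1.
p = 2, so q = 2/(2 - 1) = 2.0
|y|^q = 7.3672^2.0 = 54.2756
f*(7.3672) = 54.2756 / 2.0 = 27.1378


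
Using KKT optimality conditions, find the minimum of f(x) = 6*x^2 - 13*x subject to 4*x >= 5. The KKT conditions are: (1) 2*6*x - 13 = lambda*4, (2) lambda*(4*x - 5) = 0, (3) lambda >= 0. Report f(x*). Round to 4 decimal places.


Step 1: Try lambda = 0 (constraint inactive).
x_unc = 13/(2*6) = 1.0833
Check: 4*1.0833 = 4.3332 < 5 -- violated!
Step 2: Constraint must be active: 4*x = 5
x* = 5/4 = 1.25
lambda = (2*6*1.25 - 13)/4 = 0.5
Step 3: Compute optimal value.
f(x*) = 6*1.25^2 - 13*1.25 = -6.875


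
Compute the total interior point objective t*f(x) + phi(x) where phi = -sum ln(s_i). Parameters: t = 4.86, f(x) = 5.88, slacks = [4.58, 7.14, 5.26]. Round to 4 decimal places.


Step 1: Compute log-barrier.
ln values: [1.5217, 1.9657, 1.6601]
phi = -(1.5217 + 1.9657 + 1.6601) = -5.1475
Step 2: Compute augmented objective.
t*f(x) = 4.86*5.88 = 28.5768
Total = 28.5768 - 5.1475 = 23.4293


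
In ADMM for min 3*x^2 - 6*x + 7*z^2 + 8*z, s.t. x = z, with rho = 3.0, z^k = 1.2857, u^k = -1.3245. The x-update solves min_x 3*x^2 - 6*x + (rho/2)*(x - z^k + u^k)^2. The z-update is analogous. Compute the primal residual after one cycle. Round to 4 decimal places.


ADMM iteration with rho = 3.0, z^k = 1.2857, u^k = -1.3245
Step 1: x-update.
Minimize 3*x^2 - 6*x + (3.0/2)*(x - 1.2857 - 1.3245)^2
FOC: (2*3 + 3.0)*x = 6 + 3.0*(1.2857 + 1.3245)
x^{k+1} = 1.5367
Step 2: z-update.
Minimize 7*z^2 + 8*z + (3.0/2)*(1.5367 - z - 1.3245)^2
FOC: (2*7 + 3.0)*z = -8 + 3.0*(1.5367 - 1.3245)
z^{k+1} = -0.4331
Step 3: u-update.
u^{k+1} = -1.3245 + 1.5367 + 0.4331 = 0.6454
Step 4: Primal residual = |1.5367 + 0.4331| = 1.9699


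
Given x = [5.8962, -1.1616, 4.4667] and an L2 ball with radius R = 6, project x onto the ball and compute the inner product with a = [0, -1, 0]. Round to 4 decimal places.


Step 1: Compute ||x|| (intermediates to 6 decimals).
||x|| = sqrt(5.8962^2 + (-1.1616)^2 + 4.4667^2) = 7.487716
Step 2: Project.
Since ||x|| > R, scale = R/||x|| = 6/7.487716 = 0.801312, proj(x) = scale * x
proj(x) = [4.724696, -0.930804, 3.57922]
Step 3: Dot product.
a^T * proj(x) = 0*4.724696 - 1*(-0.930804) + 0*3.57922 = 0.9308


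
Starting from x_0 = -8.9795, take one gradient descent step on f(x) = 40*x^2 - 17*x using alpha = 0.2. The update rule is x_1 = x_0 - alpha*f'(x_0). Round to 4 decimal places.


We compute the gradient at x_0 and apply the update.
f'(x) = 80*x - 17
f'(-8.9795) = 80*-8.9795 - 17 = -735.36
x_1 = -8.9795 - 0.2*-735.36 = 138.0925


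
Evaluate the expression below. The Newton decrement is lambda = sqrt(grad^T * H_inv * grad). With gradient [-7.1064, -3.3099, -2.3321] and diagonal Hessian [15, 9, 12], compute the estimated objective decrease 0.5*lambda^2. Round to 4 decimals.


Step 1: H is diagonal, so H^(-1) * g = [-0.4738, -0.3678, -0.1943].
Step 2: g^T H^(-1) g = sum_i g_i^2 / H_ii
  = (-7.1064)^2/15 + (-3.3099)^2/9 + (-2.3321)^2/12
  = 3.3667 + 1.2173 + 0.4532 = 5.0372
Step 3: Objective decrease = 0.5 * g^T H^(-1) g = 2.5186


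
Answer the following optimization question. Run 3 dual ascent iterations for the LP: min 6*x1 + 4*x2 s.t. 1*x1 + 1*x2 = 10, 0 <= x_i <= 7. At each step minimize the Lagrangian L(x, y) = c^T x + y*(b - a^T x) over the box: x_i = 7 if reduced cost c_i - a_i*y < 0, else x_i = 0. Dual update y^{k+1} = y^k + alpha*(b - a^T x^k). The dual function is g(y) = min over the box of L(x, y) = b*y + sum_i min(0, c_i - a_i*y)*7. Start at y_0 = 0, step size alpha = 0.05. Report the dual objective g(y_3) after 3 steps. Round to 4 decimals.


Dual ascent for LP: min 6*x1 + 4*x2, 1*x1 + 1*x2 = 10, 0 <= x_i <= 7
Step 1: y^k = 0.0, reduced costs: (6.0, 4.0)
  x^k = (0.0, 0.0), subgradient = b - a^T x = 10.0
  y^{k+1} = 0.0 + 0.05*10.0 = 0.5
Step 2: y^k = 0.5, reduced costs: (5.5, 3.5)
  x^k = (0.0, 0.0), subgradient = b - a^T x = 10.0
  y^{k+1} = 0.5 + 0.05*10.0 = 1.0
Step 3: y^k = 1.0, reduced costs: (5.0, 3.0)
  x^k = (0.0, 0.0), subgradient = b - a^T x = 10.0
  y^{k+1} = 1.0 + 0.05*10.0 = 1.5
Dual objective at y_3 = 1.5: reduced costs (4.5, 2.5), box minimizer x = (0.0, 0.0)
g(y_3) = b*y + (c1 - a1*y)*x1 + (c2 - a2*y)*x2 = 10*1.5 + 4.5*0.0 + 2.5*0.0 = 15.0 + 0.0 + 0.0 = 15.0


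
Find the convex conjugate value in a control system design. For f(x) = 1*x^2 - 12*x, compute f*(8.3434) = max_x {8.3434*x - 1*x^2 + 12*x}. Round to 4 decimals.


f*(y) = sup_x {y*x - a*x^2 - b*x} = sup_x {(y-b)*x - a*x^2}
FOC: (y - b) - 2a*x = 0 => x* = (y - b)/(2a)
x* = (8.3434 + 12)/(2*1) = 10.1717
f*(8.3434) = (y-b)^2/(4a) = (8.3434 + 12)^2/(4*1)
= 413.8539/4 = 103.4635


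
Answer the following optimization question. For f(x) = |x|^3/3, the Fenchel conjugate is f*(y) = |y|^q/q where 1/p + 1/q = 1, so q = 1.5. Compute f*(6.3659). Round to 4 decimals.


The conjugate exponent q satisfies 1/p + 1/q = 1.
p = 3, so q = 3/(3 - 1) = 1.5
|y|^q = 6.3659^1.5 = 16.0616
f*(6.3659) = 16.0616 / 1.5 = 10.7078


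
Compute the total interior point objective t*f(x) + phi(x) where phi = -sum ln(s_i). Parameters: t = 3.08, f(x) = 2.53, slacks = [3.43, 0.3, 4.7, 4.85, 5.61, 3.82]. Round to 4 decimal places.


Step 1: Compute log-barrier.
ln values: [1.2326, -1.204, 1.5476, 1.579, 1.7246, 1.3403]
phi = -(1.2326 - 1.204 + 1.5476 + 1.579 + 1.7246 + 1.3403) = -6.2199
Step 2: Compute augmented objective.
t*f(x) = 3.08*2.53 = 7.7924
Total = 7.7924 - 6.2199 = 1.5725


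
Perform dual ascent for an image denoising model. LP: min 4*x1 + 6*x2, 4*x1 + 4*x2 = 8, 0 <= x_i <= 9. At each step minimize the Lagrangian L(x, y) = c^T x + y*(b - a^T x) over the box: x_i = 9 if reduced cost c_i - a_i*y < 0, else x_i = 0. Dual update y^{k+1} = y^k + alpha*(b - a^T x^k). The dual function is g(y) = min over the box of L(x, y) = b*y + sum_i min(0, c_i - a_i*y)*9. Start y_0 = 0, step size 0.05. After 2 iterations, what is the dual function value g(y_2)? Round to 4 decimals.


Dual ascent for LP: min 4*x1 + 6*x2, 4*x1 + 4*x2 = 8, 0 <= x_i <= 9
Step 1: y^k = 0.0, reduced costs: (4.0, 6.0)
  x^k = (0.0, 0.0), subgradient = b - a^T x = 8.0
  y^{k+1} = 0.0 + 0.05*8.0 = 0.4
Step 2: y^k = 0.4, reduced costs: (2.4, 4.4)
  x^k = (0.0, 0.0), subgradient = b - a^T x = 8.0
  y^{k+1} = 0.4 + 0.05*8.0 = 0.8
Dual objective at y_2 = 0.8: reduced costs (0.8, 2.8), box minimizer x = (0.0, 0.0)
g(y_2) = b*y + (c1 - a1*y)*x1 + (c2 - a2*y)*x2 = 8*0.8 + 0.8*0.0 + 2.8*0.0 = 6.4 + 0.0 + 0.0 = 6.4


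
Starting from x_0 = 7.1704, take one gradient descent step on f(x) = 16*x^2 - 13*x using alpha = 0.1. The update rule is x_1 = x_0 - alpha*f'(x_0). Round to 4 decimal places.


We compute the gradient at x_0 and apply the update.
f'(x) = 32*x - 13
f'(7.1704) = 32*7.1704 - 13 = 216.4528
x_1 = 7.1704 - 0.1*216.4528 = -14.4749


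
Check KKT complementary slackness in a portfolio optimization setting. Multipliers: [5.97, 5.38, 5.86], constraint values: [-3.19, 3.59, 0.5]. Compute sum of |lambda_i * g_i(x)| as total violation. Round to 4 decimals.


KKT complementary slackness check:
lambda_1 * g_1 = 5.97 * -3.19 = -19.0443
lambda_2 * g_2 = 5.38 * 3.59 = 19.3142
lambda_3 * g_3 = 5.86 * 0.5 = 2.93
Total violation = 19.0443 + 19.3142 + 2.93 = 41.2885


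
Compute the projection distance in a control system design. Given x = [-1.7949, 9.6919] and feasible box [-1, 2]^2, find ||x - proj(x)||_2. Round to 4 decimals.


Project each component onto [-1, 2].
clip(-1.7949) = -1.0, clip(9.6919) = 2.0
Projection = [-1.0, 2.0]
Squared diffs: [0.6319, 59.1653]
Distance = sqrt(59.7972) = 7.7329


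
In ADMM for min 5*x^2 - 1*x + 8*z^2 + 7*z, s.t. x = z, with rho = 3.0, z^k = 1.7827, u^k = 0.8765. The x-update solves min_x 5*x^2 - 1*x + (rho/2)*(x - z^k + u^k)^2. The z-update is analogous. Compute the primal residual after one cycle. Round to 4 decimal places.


ADMM iteration with rho = 3.0, z^k = 1.7827, u^k = 0.8765
Step 1: x-update.
Minimize 5*x^2 - 1*x + (3.0/2)*(x - 1.7827 + 0.8765)^2
FOC: (2*5 + 3.0)*x = 1 + 3.0*(1.7827 - 0.8765)
x^{k+1} = 0.286
Step 2: z-update.
Minimize 8*z^2 + 7*z + (3.0/2)*(0.286 - z + 0.8765)^2
FOC: (2*8 + 3.0)*z = -7 + 3.0*(0.286 + 0.8765)
z^{k+1} = -0.1849
Step 3: u-update.
u^{k+1} = 0.8765 + 0.286 + 0.1849 = 1.3474
Step 4: Primal residual = |0.286 + 0.1849| = 0.4709


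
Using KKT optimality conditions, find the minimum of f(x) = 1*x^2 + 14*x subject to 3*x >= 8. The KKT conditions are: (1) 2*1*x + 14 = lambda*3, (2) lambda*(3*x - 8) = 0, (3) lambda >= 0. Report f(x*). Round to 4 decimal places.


Step 1: Try lambda = 0 (constraint inactive).
x_unc = -14/(2*1) = -7.0
Check: 3*-7.0 = -21.0 < 8 -- violated!
Step 2: Constraint must be active: 3*x = 8
x* = 8/3 = 2.6667 (rounded; the exact value 8/3 is used below)
lambda = (2*1*(8/3) + 14)/3 = 6.4444
Step 3: Compute optimal value.
f(x*) = 1*(8/3)^2 + 14*(8/3) = 44.4444


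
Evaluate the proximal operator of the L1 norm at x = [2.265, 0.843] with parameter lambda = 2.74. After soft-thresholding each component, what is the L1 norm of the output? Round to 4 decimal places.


Soft-thresholding with lambda = 2.74:
prox(2.265) = sign(2.265)*max(|2.265| - 2.74, 0) = 0.0
prox(0.843) = sign(0.843)*max(|0.843| - 2.74, 0) = 0.0
prox(x) = [0.0, 0.0]
||prox(x)||_1 = 0.0 + 0.0 = 0.0


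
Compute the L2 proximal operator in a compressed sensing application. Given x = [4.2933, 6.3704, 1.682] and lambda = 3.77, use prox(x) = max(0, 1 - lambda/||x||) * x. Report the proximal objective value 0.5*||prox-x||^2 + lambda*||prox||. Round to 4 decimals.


Step 1: Compute ||x||.
||x|| = 7.8641
Step 2: Compute scaling factor.
scale = max(0, 1 - 3.77/7.8641) = 0.5206
Step 3: prox(x) = [2.2351, 3.3165, 0.8757]
||prox(x)|| = 4.0941
Step 4: Proximal objective.
0.5*||prox-x||^2 = 7.1065
lambda*||prox|| = 15.4348
Total = 22.5411


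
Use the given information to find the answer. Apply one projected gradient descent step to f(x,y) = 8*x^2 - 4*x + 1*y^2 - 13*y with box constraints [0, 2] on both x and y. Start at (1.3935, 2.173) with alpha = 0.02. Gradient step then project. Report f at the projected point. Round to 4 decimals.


Step 1: Compute gradient at (1.3935, 2.173).
grad_x = 2*8*1.3935 - 4 = 18.296
grad_y = 2*1*2.173 - 13 = -8.654
Step 2: Gradient step.
x_raw = 1.3935 - 0.02*18.296 = 1.0276
y_raw = 2.173 - 0.02*-8.654 = 2.3461
Step 3: Project onto [0, 2].
x_proj = clip(1.0276) = 1.0276
y_proj = clip(2.3461) = 2.0
Step 4: Evaluate f.
f(1.0276, 2.0) = -17.663


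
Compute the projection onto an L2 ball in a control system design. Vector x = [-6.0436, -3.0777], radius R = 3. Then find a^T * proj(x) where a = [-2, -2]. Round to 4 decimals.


Step 1: Compute ||x|| (intermediates to 6 decimals).
||x|| = sqrt((-6.0436)^2 + (-3.0777)^2) = 6.782134
Step 2: Project.
Since ||x|| > R, scale = R/||x|| = 3/6.782134 = 0.442339, proj(x) = scale * x
proj(x) = [-2.67332, -1.361387]
Step 3: Dot product.
a^T * proj(x) = -2*(-2.67332) - 2*(-1.361387) = 8.0694


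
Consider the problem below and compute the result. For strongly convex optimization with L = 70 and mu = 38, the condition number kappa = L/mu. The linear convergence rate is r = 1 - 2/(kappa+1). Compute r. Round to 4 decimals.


Step 1: Compute the condition number.
kappa = L/mu = 70/38 = 1.8421
Step 2: Compute the convergence rate.
r = 1 - 2/(kappa + 1) = 1 - 2*mu/(L + mu) = (L - mu)/(L + mu) = 32/108 = 0.2963


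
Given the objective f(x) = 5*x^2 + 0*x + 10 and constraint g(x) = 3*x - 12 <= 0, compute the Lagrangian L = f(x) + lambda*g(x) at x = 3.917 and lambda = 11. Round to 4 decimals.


Step 1: Evaluate f(x).
f(3.917) = 5*3.917^2 + 0*3.917 + 10 = 86.7144
Step 2: Evaluate g(x).
g(3.917) = 3*3.917 - 12 = -0.249
Step 3: Compute Lagrangian.
L = 86.7144 + 11*-0.249 = 83.9754


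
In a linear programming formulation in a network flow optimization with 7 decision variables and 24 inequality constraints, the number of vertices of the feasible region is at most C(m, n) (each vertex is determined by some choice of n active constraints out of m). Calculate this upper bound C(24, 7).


Each vertex corresponds to some choice of n active constraints out of m, so the number of vertices is at most C(m, n) = m! / (n!(m-n)!).
m = 24, n = 7
Numerator: 24 * 23 * 22 * 21 * 20 * 19 * 18
Denominator: 7! = 5040
C(24, 7) = 346104


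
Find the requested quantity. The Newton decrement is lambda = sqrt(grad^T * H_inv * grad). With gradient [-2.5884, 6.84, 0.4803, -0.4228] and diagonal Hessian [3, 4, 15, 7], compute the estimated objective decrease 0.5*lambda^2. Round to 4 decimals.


Step 1: H is diagonal, so H^(-1) * g = [-0.8628, 1.71, 0.032, -0.0604].
Step 2: g^T H^(-1) g = sum_i g_i^2 / H_ii
  = (-2.5884)^2/3 + (6.84)^2/4 + (0.4803)^2/15 + (-0.4228)^2/7
  = 2.2333 + 11.6964 + 0.0154 + 0.0255 = 13.9706
Step 3: Objective decrease = 0.5 * g^T H^(-1) g = 6.9853


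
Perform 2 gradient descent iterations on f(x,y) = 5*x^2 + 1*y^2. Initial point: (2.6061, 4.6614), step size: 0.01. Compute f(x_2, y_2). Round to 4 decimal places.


Gradient descent on f(x,y) = 5*x^2 + 1*y^2.
Starting point: (2.6061, 4.6614), alpha = 0.01
Step 1: grad_x = 2*5*2.6061 = 26.061, grad_y = 2*1*4.6614 = 9.3228
  x_1 = 2.6061 - 0.01*26.061 = 2.3455
  y_1 = 4.6614 - 0.01*9.3228 = 4.5682
Step 2: grad_x = 2*5*2.3455 = 23.4549, grad_y = 2*1*4.5682 = 9.1363
  x_2 = 2.3455 - 0.01*23.4549 = 2.1109
  y_2 = 4.5682 - 0.01*9.1363 = 4.4768
f(2.1109, 4.4768) = 5*2.1109^2 + 1*4.4768^2 = 42.3222


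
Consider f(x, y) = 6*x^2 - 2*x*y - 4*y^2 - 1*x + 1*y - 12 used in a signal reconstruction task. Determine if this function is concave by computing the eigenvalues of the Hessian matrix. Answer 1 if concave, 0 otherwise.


The Hessian of f(x,y) = 6*x^2 - 2*x*y - 4*y^2 - 1*x + 1*y - 12 is:
H = [[12, -2], [-2, -8]]
Trace = 12 - 8 = 4
Determinant = 12*-8 - (-2)^2 = -100
Discriminant = (4)^2 - 4*-100 = 416.0
Eigenvalues: lambda_1 = -8.198, lambda_2 = 12.198
The function is not concave.

0


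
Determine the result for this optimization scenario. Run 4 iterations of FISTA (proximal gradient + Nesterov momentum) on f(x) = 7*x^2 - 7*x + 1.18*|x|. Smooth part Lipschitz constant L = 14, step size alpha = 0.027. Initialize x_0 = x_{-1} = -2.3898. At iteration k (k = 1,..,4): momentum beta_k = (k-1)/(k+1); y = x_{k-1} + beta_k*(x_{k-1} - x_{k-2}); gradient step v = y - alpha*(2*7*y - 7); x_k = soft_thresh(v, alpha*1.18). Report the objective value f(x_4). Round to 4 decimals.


FISTA on f(x) = 7*x^2 - 7*x + 1.18*|x|
L = 14, alpha = 0.027
Iteration 1: beta = 0.0, y = -2.3898 + 0.0*(-2.3898 + 2.3898) = -2.3898
  grad(y) = -40.4572, v = y - alpha*grad = -1.2975
  prox(v) = soft_thresh(-1.2975, 0.0319) = -1.2656
Iteration 2: beta = 0.3333, y = -1.2656 + 0.3333*(-1.2656 + 2.3898) = -0.8909
  grad(y) = -19.4721, v = y - alpha*grad = -0.3651
  prox(v) = soft_thresh(-0.3651, 0.0319) = -0.3333
Iteration 3: beta = 0.5, y = -0.3333 + 0.5*(-0.3333 + 1.2656) = 0.1329
  grad(y) = -5.1392, v = y - alpha*grad = 0.2717
  prox(v) = soft_thresh(0.2717, 0.0319) = 0.2398
Iteration 4: beta = 0.6, y = 0.2398 + 0.6*(0.2398 + 0.3333) = 0.5837
  grad(y) = 1.1712, v = y - alpha*grad = 0.552
  prox(v) = soft_thresh(0.552, 0.0319) = 0.5202
f(x_4) = 7*0.5202^2 - 7*0.5202 + 1.18*|0.5202| = -1.1333


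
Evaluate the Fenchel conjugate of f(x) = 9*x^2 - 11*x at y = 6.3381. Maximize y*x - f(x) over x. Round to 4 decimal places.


f*(y) = sup_x {y*x - a*x^2 - b*x} = sup_x {(y-b)*x - a*x^2}
FOC: (y - b) - 2a*x = 0 => x* = (y - b)/(2a)
x* = (6.3381 + 11)/(2*9) = 0.9632
f*(6.3381) = (y-b)^2/(4a) = (6.3381 + 11)^2/(4*9)
= 300.6097/36 = 8.3503


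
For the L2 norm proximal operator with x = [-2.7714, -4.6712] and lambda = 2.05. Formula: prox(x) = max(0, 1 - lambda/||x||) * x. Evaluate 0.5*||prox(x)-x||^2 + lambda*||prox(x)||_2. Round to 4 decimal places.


Step 1: Compute ||x||.
||x|| = 5.4315
Step 2: Compute scaling factor.
scale = max(0, 1 - 2.05/5.4315) = 0.6226
Step 3: prox(x) = [-1.7254, -2.9081]
||prox(x)|| = 3.3815
Step 4: Proximal objective.
0.5*||prox-x||^2 = 2.1013
lambda*||prox|| = 6.9321
Total = 9.0332


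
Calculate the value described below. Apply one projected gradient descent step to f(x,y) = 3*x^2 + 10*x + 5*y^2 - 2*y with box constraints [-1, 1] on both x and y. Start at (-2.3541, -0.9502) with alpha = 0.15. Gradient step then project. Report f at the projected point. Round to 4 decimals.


Step 1: Compute gradient at (-2.3541, -0.9502).
grad_x = 2*3*-2.3541 + 10 = -4.1246
grad_y = 2*5*-0.9502 - 2 = -11.502
Step 2: Gradient step.
x_raw = -2.3541 - 0.15*-4.1246 = -1.7354
y_raw = -0.9502 - 0.15*-11.502 = 0.7751
Step 3: Project onto [-1, 1].
x_proj = clip(-1.7354) = -1.0
y_proj = clip(0.7751) = 0.7751
Step 4: Evaluate f.
f(-1.0, 0.7751) = -5.5463


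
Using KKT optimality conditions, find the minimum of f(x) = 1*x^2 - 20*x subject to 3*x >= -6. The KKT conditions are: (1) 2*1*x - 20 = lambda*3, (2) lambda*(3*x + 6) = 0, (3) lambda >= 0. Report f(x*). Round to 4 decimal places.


Step 1: Try lambda = 0 (constraint inactive).
Stationarity: 2*1*x - 20 = 0
x* = 20/(2*1) = 10.0
Check constraint: 3*10.0 = 30.0 >= -6 -- satisfied.
Step 2: Compute optimal value.
f(x*) = 1*10.0^2 - 20*10.0 = -100.0


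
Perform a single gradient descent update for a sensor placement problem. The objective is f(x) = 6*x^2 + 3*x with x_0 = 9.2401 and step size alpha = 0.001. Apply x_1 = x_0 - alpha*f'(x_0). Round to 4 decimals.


We compute the gradient at x_0 and apply the update.
f'(x) = 12*x + 3
f'(9.2401) = 12*9.2401 + 3 = 113.8812
x_1 = 9.2401 - 0.001*113.8812 = 9.1262


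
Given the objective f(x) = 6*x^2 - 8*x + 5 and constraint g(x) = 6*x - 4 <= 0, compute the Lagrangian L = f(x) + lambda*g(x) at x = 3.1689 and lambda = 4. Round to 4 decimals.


Step 1: Evaluate f(x).
f(3.1689) = 6*3.1689^2 - 8*3.1689 + 5 = 39.9004
Step 2: Evaluate g(x).
g(3.1689) = 6*3.1689 - 4 = 15.0134
Step 3: Compute Lagrangian.
L = 39.9004 + 4*15.0134 = 99.954


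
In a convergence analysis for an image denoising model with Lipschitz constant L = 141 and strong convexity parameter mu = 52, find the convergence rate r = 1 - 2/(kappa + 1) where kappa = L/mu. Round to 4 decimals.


Step 1: Compute the condition number.
kappa = L/mu = 141/52 = 2.7115
Step 2: Compute the convergence rate.
r = 1 - 2/(kappa + 1) = 1 - 2*mu/(L + mu) = (L - mu)/(L + mu) = 89/193 = 0.4611


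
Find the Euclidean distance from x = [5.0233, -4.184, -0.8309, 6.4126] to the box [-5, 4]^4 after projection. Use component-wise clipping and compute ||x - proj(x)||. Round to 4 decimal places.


Project each component onto [-5, 4].
clip(5.0233) = 4.0, clip(-4.184) = -4.184, clip(-0.8309) = -0.8309, clip(6.4126) = 4.0
Projection = [4.0, -4.184, -0.8309, 4.0]
Squared diffs: [1.0471, 0.0, 0.0, 5.8206]
Distance = sqrt(6.8677) = 2.6206


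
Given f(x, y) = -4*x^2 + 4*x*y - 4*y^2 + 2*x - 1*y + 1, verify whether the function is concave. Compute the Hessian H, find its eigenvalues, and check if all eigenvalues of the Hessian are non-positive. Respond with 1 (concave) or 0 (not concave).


The Hessian of f(x,y) = -4*x^2 + 4*x*y - 4*y^2 + 2*x - 1*y + 1 is:
H = [[-8, 4], [4, -8]]
Trace = -8 - 8 = -16
Determinant = -8*-8 - (4)^2 = 48
Discriminant = (-16)^2 - 4*48 = 64.0
Eigenvalues: lambda_1 = -12.0, lambda_2 = -4.0
The function is concave.

1


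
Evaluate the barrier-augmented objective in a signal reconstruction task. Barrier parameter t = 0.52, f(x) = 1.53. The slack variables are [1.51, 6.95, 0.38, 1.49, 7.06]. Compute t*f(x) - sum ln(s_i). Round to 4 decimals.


Step 1: Compute log-barrier.
ln values: [0.4121, 1.9387, -0.9676, 0.3988, 1.9544]
phi = -(0.4121 + 1.9387 - 0.9676 + 0.3988 + 1.9544) = -3.7365
Step 2: Compute augmented objective.
t*f(x) = 0.52*1.53 = 0.7956
Total = 0.7956 - 3.7365 = -2.9409


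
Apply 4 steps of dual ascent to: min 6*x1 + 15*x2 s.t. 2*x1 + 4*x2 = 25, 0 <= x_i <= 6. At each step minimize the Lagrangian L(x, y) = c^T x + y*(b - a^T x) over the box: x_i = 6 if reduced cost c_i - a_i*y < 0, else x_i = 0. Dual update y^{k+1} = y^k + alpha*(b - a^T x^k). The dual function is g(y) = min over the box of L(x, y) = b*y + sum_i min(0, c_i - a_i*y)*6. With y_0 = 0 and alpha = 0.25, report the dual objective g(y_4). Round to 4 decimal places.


Dual ascent for LP: min 6*x1 + 15*x2, 2*x1 + 4*x2 = 25, 0 <= x_i <= 6
Step 1: y^k = 0.0, reduced costs: (6.0, 15.0)
  x^k = (0.0, 0.0), subgradient = b - a^T x = 25.0
  y^{k+1} = 0.0 + 0.25*25.0 = 6.25
Step 2: y^k = 6.25, reduced costs: (-6.5, -10.0)
  x^k = (6.0, 6.0), subgradient = b - a^T x = -11.0
  y^{k+1} = 6.25 + 0.25*-11.0 = 3.5
Step 3: y^k = 3.5, reduced costs: (-1.0, 1.0)
  x^k = (6.0, 0.0), subgradient = b - a^T x = 13.0
  y^{k+1} = 3.5 + 0.25*13.0 = 6.75
Step 4: y^k = 6.75, reduced costs: (-7.5, -12.0)
  x^k = (6.0, 6.0), subgradient = b - a^T x = -11.0
  y^{k+1} = 6.75 + 0.25*-11.0 = 4.0
Dual objective at y_4 = 4.0: reduced costs (-2.0, -1.0), box minimizer x = (6.0, 6.0)
g(y_4) = b*y + (c1 - a1*y)*x1 + (c2 - a2*y)*x2 = 25*4.0 + (-2.0)*6.0 + (-1.0)*6.0 = 100.0 - 12.0 - 6.0 = 82.0


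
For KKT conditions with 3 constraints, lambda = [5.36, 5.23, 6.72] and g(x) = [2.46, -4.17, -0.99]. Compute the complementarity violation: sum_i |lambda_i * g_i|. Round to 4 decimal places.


KKT complementary slackness check:
lambda_1 * g_1 = 5.36 * 2.46 = 13.1856
lambda_2 * g_2 = 5.23 * -4.17 = -21.8091
lambda_3 * g_3 = 6.72 * -0.99 = -6.6528
Total violation = 13.1856 + 21.8091 + 6.6528 = 41.6475


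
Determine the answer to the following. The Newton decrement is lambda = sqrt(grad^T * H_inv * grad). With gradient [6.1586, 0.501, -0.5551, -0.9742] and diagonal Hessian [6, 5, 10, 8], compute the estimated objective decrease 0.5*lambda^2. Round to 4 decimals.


Step 1: H is diagonal, so H^(-1) * g = [1.0264, 0.1002, -0.0555, -0.1218].
Step 2: g^T H^(-1) g = sum_i g_i^2 / H_ii
  = (6.1586)^2/6 + (0.501)^2/5 + (-0.5551)^2/10 + (-0.9742)^2/8
  = 6.3214 + 0.0502 + 0.0308 + 0.1186 = 6.521
Step 3: Objective decrease = 0.5 * g^T H^(-1) g = 3.2605


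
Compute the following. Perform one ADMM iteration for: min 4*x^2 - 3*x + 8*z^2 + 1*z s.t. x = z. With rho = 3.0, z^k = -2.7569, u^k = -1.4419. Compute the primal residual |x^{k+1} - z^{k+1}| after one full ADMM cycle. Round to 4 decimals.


ADMM iteration with rho = 3.0, z^k = -2.7569, u^k = -1.4419
Step 1: x-update.
Minimize 4*x^2 - 3*x + (3.0/2)*(x + 2.7569 - 1.4419)^2
FOC: (2*4 + 3.0)*x = 3 + 3.0*(-2.7569 + 1.4419)
x^{k+1} = -0.0859
Step 2: z-update.
Minimize 8*z^2 + 1*z + (3.0/2)*(-0.0859 - z - 1.4419)^2
FOC: (2*8 + 3.0)*z = -1 + 3.0*(-0.0859 - 1.4419)
z^{k+1} = -0.2939
Step 3: u-update.
u^{k+1} = -1.4419 - 0.0859 + 0.2939 = -1.2339
Step 4: Primal residual = |-0.0859 + 0.2939| = 0.208


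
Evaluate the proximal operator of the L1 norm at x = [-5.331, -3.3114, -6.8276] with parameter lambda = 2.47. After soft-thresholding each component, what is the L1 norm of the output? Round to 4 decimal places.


Soft-thresholding with lambda = 2.47:
prox(-5.331) = sign(-5.331)*max(|-5.331| - 2.47, 0) = -2.861
prox(-3.3114) = sign(-3.3114)*max(|-3.3114| - 2.47, 0) = -0.8414
prox(-6.8276) = sign(-6.8276)*max(|-6.8276| - 2.47, 0) = -4.3576
prox(x) = [-2.861, -0.8414, -4.3576]
||prox(x)||_1 = 2.861 + 0.8414 + 4.3576 = 8.06


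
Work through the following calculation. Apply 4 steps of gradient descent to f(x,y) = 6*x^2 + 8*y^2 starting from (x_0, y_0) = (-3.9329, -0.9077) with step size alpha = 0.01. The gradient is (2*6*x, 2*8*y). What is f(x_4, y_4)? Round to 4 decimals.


Gradient descent on f(x,y) = 6*x^2 + 8*y^2.
Starting point: (-3.9329, -0.9077), alpha = 0.01
Step 1: grad_x = 2*6*-3.9329 = -47.1948, grad_y = 2*8*-0.9077 = -14.5232
  x_1 = -3.9329 - 0.01*-47.1948 = -3.461
  y_1 = -0.9077 - 0.01*-14.5232 = -0.7625
Step 2: grad_x = 2*6*-3.461 = -41.5314, grad_y = 2*8*-0.7625 = -12.1995
  x_2 = -3.461 - 0.01*-41.5314 = -3.0456
  y_2 = -0.7625 - 0.01*-12.1995 = -0.6405
Step 3: grad_x = 2*6*-3.0456 = -36.5477, grad_y = 2*8*-0.6405 = -10.2476
  x_3 = -3.0456 - 0.01*-36.5477 = -2.6802
  y_3 = -0.6405 - 0.01*-10.2476 = -0.538
Step 4: grad_x = 2*6*-2.6802 = -32.1619, grad_y = 2*8*-0.538 = -8.608
  x_4 = -2.6802 - 0.01*-32.1619 = -2.3585
  y_4 = -0.538 - 0.01*-8.608 = -0.4519
f(-2.3585, -0.4519) = 6*(-2.3585)^2 + 8*(-0.4519)^2 = 35.0102


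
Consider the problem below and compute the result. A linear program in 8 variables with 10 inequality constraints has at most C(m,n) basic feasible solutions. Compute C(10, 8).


Each vertex corresponds to some choice of n active constraints out of m, so the number of vertices is at most C(m, n) = m! / (n!(m-n)!).
m = 10, n = 8
Numerator: 10 * 9 * 8 * 7 * 6 * 5 * 4 * 3
Denominator: 8! = 40320
C(10, 8) = 45


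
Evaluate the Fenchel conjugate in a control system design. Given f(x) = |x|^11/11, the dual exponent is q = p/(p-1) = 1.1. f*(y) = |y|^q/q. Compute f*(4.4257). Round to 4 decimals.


The conjugate exponent q satisfies 1/p + 1/q = 1.
p = 11, so q = 11/(11 - 1) = 1.1
|y|^q = 4.4257^1.1 = 5.1355
f*(4.4257) = 5.1355 / 1.1 = 4.6686


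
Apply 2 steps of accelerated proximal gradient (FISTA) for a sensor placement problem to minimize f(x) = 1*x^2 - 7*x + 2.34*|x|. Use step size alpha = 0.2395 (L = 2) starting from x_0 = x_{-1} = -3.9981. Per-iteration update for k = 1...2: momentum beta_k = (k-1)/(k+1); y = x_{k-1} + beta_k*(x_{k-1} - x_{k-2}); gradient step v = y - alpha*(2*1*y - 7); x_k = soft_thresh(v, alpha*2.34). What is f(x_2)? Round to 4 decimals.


FISTA on f(x) = 1*x^2 - 7*x + 2.34*|x|
L = 2, alpha = 0.2395
Iteration 1: beta = 0.0, y = -3.9981 + 0.0*(-3.9981 + 3.9981) = -3.9981
  grad(y) = -14.9962, v = y - alpha*grad = -0.4065
  prox(v) = soft_thresh(-0.4065, 0.5604) = 0.0
Iteration 2: beta = 0.3333, y = 0.0 + 0.3333*(0.0 + 3.9981) = 1.3327
  grad(y) = -4.3346, v = y - alpha*grad = 2.3708
  prox(v) = soft_thresh(2.3708, 0.5604) = 1.8104
f(x_2) = 1*1.8104^2 - 7*1.8104 + 2.34*|1.8104| = -5.1589


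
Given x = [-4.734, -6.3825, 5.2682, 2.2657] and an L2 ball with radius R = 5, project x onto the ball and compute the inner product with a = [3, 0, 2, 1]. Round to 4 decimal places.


Step 1: Compute ||x|| (intermediates to 6 decimals).
||x|| = sqrt((-4.734)^2 + (-6.3825)^2 + 5.2682^2 + 2.2657^2) = 9.799714
Step 2: Project.
Since ||x|| > R, scale = R/||x|| = 5/9.799714 = 0.510219, proj(x) = scale * x
proj(x) = [-2.415377, -3.256473, 2.687936, 1.156003]
Step 3: Dot product.
a^T * proj(x) = 3*(-2.415377) + 0*(-3.256473) + 2*2.687936 + 1*1.156003 = -0.7143


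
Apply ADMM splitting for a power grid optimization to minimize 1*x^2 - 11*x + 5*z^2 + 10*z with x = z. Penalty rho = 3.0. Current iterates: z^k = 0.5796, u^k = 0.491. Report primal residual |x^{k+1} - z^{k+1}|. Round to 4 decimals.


ADMM iteration with rho = 3.0, z^k = 0.5796, u^k = 0.491
Step 1: x-update.
Minimize 1*x^2 - 11*x + (3.0/2)*(x - 0.5796 + 0.491)^2
FOC: (2*1 + 3.0)*x = 11 + 3.0*(0.5796 - 0.491)
x^{k+1} = 2.2532
Step 2: z-update.
Minimize 5*z^2 + 10*z + (3.0/2)*(2.2532 - z + 0.491)^2
FOC: (2*5 + 3.0)*z = -10 + 3.0*(2.2532 + 0.491)
z^{k+1} = -0.136
Step 3: u-update.
u^{k+1} = 0.491 + 2.2532 + 0.136 = 2.8801
Step 4: Primal residual = |2.2532 + 0.136| = 2.3891


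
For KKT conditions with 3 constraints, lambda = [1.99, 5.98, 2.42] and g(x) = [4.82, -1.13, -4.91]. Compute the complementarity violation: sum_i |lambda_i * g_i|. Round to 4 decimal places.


KKT complementary slackness check:
lambda_1 * g_1 = 1.99 * 4.82 = 9.5918
lambda_2 * g_2 = 5.98 * -1.13 = -6.7574
lambda_3 * g_3 = 2.42 * -4.91 = -11.8822
Total violation = 9.5918 + 6.7574 + 11.8822 = 28.2314


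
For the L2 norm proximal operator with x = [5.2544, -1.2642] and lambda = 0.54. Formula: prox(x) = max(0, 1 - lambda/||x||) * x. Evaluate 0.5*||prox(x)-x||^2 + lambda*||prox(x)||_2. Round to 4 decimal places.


Step 1: Compute ||x||.
||x|| = 5.4043
Step 2: Compute scaling factor.
scale = max(0, 1 - 0.54/5.4043) = 0.9001
Step 3: prox(x) = [4.7294, -1.1379]
||prox(x)|| = 4.8643
Step 4: Proximal objective.
0.5*||prox-x||^2 = 0.1458
lambda*||prox|| = 2.6267
Total = 2.7725


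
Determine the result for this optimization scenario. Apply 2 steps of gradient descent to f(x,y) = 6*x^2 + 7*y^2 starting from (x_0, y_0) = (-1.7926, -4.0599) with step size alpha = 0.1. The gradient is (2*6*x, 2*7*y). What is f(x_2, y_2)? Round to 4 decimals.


Gradient descent on f(x,y) = 6*x^2 + 7*y^2.
Starting point: (-1.7926, -4.0599), alpha = 0.1
Step 1: grad_x = 2*6*-1.7926 = -21.5112, grad_y = 2*7*-4.0599 = -56.8386
  x_1 = -1.7926 - 0.1*-21.5112 = 0.3585
  y_1 = -4.0599 - 0.1*-56.8386 = 1.624
Step 2: grad_x = 2*6*0.3585 = 4.3022, grad_y = 2*7*1.624 = 22.7354
  x_2 = 0.3585 - 0.1*4.3022 = -0.0717
  y_2 = 1.624 - 0.1*22.7354 = -0.6496
f(-0.0717, -0.6496) = 6*(-0.0717)^2 + 7*(-0.6496)^2 = 2.9846


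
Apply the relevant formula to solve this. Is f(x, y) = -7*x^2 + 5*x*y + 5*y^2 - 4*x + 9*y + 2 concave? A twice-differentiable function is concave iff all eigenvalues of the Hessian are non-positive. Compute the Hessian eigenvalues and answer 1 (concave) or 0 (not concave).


The Hessian of f(x,y) = -7*x^2 + 5*x*y + 5*y^2 - 4*x + 9*y + 2 is:
H = [[-14, 5], [5, 10]]
Trace = -14 + 10 = -4
Determinant = -14*10 - (5)^2 = -165
Discriminant = (-4)^2 - 4*-165 = 676.0
Eigenvalues: lambda_1 = -15.0, lambda_2 = 11.0
The function is not concave.

0


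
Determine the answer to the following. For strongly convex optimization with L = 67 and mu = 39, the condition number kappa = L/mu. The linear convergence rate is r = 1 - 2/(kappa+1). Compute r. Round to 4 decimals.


Step 1: Compute the condition number.
kappa = L/mu = 67/39 = 1.7179
Step 2: Compute the convergence rate.
r = 1 - 2/(kappa + 1) = 1 - 2*mu/(L + mu) = (L - mu)/(L + mu) = 28/106 = 0.2642


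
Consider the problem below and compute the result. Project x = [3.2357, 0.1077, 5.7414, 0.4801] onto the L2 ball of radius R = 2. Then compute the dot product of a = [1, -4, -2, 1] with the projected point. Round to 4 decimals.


Step 1: Compute ||x|| (intermediates to 6 decimals).
||x|| = sqrt(3.2357^2 + 0.1077^2 + 5.7414^2 + 0.4801^2) = 6.608746
Step 2: Project.
Since ||x|| > R, scale = R/||x|| = 2/6.608746 = 0.302629, proj(x) = scale * x
proj(x) = [0.979217, 0.032593, 1.737514, 0.145292]
Step 3: Dot product.
a^T * proj(x) = 1*0.979217 - 4*0.032593 - 2*1.737514 + 1*0.145292 = -2.4809


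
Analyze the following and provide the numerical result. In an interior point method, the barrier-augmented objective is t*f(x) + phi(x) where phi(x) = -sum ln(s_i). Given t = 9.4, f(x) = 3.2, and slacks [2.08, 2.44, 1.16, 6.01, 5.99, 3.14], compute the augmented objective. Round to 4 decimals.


Step 1: Compute log-barrier.
ln values: [0.7324, 0.892, 0.1484, 1.7934, 1.7901, 1.1442]
phi = -(0.7324 + 0.892 + 0.1484 + 1.7934 + 1.7901 + 1.1442) = -6.5005
Step 2: Compute augmented objective.
t*f(x) = 9.4*3.2 = 30.08
Total = 30.08 - 6.5005 = 23.5795


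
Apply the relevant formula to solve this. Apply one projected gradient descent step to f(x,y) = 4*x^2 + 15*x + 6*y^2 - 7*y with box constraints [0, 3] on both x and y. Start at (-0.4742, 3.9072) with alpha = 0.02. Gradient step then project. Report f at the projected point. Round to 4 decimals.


Step 1: Compute gradient at (-0.4742, 3.9072).
grad_x = 2*4*-0.4742 + 15 = 11.2064
grad_y = 2*6*3.9072 - 7 = 39.8864
Step 2: Gradient step.
x_raw = -0.4742 - 0.02*11.2064 = -0.6983
y_raw = 3.9072 - 0.02*39.8864 = 3.1095
Step 3: Project onto [0, 3].
x_proj = clip(-0.6983) = 0.0
y_proj = clip(3.1095) = 3.0
Step 4: Evaluate f.
f(0.0, 3.0) = 33.0


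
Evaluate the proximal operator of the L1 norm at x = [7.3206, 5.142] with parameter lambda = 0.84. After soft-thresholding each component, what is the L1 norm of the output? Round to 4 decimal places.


Soft-thresholding with lambda = 0.84:
prox(7.3206) = sign(7.3206)*max(|7.3206| - 0.84, 0) = 6.4806
prox(5.142) = sign(5.142)*max(|5.142| - 0.84, 0) = 4.302
prox(x) = [6.4806, 4.302]
||prox(x)||_1 = 6.4806 + 4.302 = 10.7826


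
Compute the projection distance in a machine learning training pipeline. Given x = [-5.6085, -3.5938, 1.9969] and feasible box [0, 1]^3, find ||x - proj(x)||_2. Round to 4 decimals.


Project each component onto [0, 1].
clip(-5.6085) = 0.0, clip(-3.5938) = 0.0, clip(1.9969) = 1.0
Projection = [0.0, 0.0, 1.0]
Squared diffs: [31.4553, 12.9154, 0.9938]
Distance = sqrt(45.3645) = 6.7353


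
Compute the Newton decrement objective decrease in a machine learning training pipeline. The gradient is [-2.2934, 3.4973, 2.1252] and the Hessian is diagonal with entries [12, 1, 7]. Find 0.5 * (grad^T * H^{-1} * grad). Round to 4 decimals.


Step 1: H is diagonal, so H^(-1) * g = [-0.1911, 3.4973, 0.3036].
Step 2: g^T H^(-1) g = sum_i g_i^2 / H_ii
  = (-2.2934)^2/12 + (3.4973)^2/1 + (2.1252)^2/7
  = 0.4383 + 12.2311 + 0.6452 = 13.3146
Step 3: Objective decrease = 0.5 * g^T H^(-1) g = 6.6573


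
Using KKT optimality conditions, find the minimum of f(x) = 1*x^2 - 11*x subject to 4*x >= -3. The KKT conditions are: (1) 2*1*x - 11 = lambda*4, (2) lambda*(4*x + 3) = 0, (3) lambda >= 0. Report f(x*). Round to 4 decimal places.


Step 1: Try lambda = 0 (constraint inactive).
Stationarity: 2*1*x - 11 = 0
x* = 11/(2*1) = 5.5
Check constraint: 4*5.5 = 22.0 >= -3 -- satisfied.
Step 2: Compute optimal value.
f(x*) = 1*5.5^2 - 11*5.5 = -30.25


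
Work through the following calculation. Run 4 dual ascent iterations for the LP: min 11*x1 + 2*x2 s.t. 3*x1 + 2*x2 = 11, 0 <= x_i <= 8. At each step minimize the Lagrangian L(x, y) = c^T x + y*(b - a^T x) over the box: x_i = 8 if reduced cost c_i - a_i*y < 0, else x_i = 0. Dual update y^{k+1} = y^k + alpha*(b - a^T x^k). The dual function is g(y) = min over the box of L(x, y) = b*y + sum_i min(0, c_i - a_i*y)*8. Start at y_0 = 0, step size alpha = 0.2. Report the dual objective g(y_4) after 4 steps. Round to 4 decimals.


Dual ascent for LP: min 11*x1 + 2*x2, 3*x1 + 2*x2 = 11, 0 <= x_i <= 8
Step 1: y^k = 0.0, reduced costs: (11.0, 2.0)
  x^k = (0.0, 0.0), subgradient = b - a^T x = 11.0
  y^{k+1} = 0.0 + 0.2*11.0 = 2.2
Step 2: y^k = 2.2, reduced costs: (4.4, -2.4)
  x^k = (0.0, 8.0), subgradient = b - a^T x = -5.0
  y^{k+1} = 2.2 + 0.2*-5.0 = 1.2
Step 3: y^k = 1.2, reduced costs: (7.4, -0.4)
  x^k = (0.0, 8.0), subgradient = b - a^T x = -5.0
  y^{k+1} = 1.2 + 0.2*-5.0 = 0.2
Step 4: y^k = 0.2, reduced costs: (10.4, 1.6)
  x^k = (0.0, 0.0), subgradient = b - a^T x = 11.0
  y^{k+1} = 0.2 + 0.2*11.0 = 2.4
Dual objective at y_4 = 2.4: reduced costs (3.8, -2.8), box minimizer x = (0.0, 8.0)
g(y_4) = b*y + (c1 - a1*y)*x1 + (c2 - a2*y)*x2 = 11*2.4 + 3.8*0.0 + (-2.8)*8.0 = 26.4 + 0.0 - 22.4 = 4.0


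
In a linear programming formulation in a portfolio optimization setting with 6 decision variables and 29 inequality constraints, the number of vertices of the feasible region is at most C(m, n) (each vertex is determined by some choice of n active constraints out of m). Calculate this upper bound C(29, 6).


Each vertex corresponds to some choice of n active constraints out of m, so the number of vertices is at most C(m, n) = m! / (n!(m-n)!).
m = 29, n = 6
Numerator: 29 * 28 * 27 * 26 * 25 * 24
Denominator: 6! = 720
C(29, 6) = 475020
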